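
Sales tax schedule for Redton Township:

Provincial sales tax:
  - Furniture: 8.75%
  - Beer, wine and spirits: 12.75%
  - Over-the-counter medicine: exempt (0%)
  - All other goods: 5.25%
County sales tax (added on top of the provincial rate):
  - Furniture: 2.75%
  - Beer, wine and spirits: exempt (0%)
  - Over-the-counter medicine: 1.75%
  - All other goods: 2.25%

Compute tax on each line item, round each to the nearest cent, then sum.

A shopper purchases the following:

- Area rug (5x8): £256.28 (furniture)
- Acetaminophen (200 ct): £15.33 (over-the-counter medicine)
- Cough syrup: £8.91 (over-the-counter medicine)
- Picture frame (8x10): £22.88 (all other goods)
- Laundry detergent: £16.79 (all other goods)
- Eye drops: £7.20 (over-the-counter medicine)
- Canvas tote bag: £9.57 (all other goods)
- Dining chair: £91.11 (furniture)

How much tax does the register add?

£44.21

Area rug (5x8) £256.28: furniture → 8.75% + 2.75% county = 11.5% → £29.47
Acetaminophen (200 ct) £15.33: over-the-counter medicine → 0% + 1.75% county = 1.75% → £0.27
Cough syrup £8.91: over-the-counter medicine → 0% + 1.75% county = 1.75% → £0.16
Picture frame (8x10) £22.88: all other goods → 5.25% + 2.25% county = 7.5% → £1.72
Laundry detergent £16.79: all other goods → 5.25% + 2.25% county = 7.5% → £1.26
Eye drops £7.20: over-the-counter medicine → 0% + 1.75% county = 1.75% → £0.13
Canvas tote bag £9.57: all other goods → 5.25% + 2.25% county = 7.5% → £0.72
Dining chair £91.11: furniture → 8.75% + 2.75% county = 11.5% → £10.48
Total tax = £29.47 + £0.27 + £0.16 + £1.72 + £1.26 + £0.13 + £0.72 + £10.48 = £44.21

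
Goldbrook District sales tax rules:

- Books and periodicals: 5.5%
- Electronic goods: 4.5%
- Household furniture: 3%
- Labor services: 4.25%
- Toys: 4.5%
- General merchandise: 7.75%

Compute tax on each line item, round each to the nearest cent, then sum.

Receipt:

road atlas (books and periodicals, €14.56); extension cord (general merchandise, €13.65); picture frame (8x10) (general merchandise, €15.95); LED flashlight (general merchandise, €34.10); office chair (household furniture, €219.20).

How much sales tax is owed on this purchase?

€12.32

Road atlas €14.56: books and periodicals → 5.5% → €0.80
Extension cord €13.65: general merchandise → 7.75% → €1.06
Picture frame (8x10) €15.95: general merchandise → 7.75% → €1.24
LED flashlight €34.10: general merchandise → 7.75% → €2.64
Office chair €219.20: household furniture → 3% → €6.58
Total tax = €0.80 + €1.06 + €1.24 + €2.64 + €6.58 = €12.32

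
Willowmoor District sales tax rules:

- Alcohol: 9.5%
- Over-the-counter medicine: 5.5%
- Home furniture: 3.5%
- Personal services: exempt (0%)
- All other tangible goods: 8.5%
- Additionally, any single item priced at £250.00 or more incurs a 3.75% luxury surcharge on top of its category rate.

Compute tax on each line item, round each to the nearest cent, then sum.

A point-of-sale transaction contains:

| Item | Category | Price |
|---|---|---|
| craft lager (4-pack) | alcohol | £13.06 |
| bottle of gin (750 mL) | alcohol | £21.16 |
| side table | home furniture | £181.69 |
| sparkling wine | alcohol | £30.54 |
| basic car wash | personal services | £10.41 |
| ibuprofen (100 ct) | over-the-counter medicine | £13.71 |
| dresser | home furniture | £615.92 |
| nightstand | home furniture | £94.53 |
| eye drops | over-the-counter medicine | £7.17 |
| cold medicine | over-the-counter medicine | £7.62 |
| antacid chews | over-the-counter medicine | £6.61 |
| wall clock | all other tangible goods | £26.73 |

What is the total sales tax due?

Craft lager (4-pack) £13.06: alcohol → 9.5% → £1.24
Bottle of gin (750 mL) £21.16: alcohol → 9.5% → £2.01
Side table £181.69: home furniture → 3.5% → £6.36
Sparkling wine £30.54: alcohol → 9.5% → £2.90
Basic car wash £10.41: personal services → 0% → £0.00
Ibuprofen (100 ct) £13.71: over-the-counter medicine → 5.5% → £0.75
Dresser £615.92: home furniture → 3.5% + 3.75% surcharge = 7.25% → £44.65
Nightstand £94.53: home furniture → 3.5% → £3.31
Eye drops £7.17: over-the-counter medicine → 5.5% → £0.39
Cold medicine £7.62: over-the-counter medicine → 5.5% → £0.42
Antacid chews £6.61: over-the-counter medicine → 5.5% → £0.36
Wall clock £26.73: all other tangible goods → 8.5% → £2.27
Total tax = £1.24 + £2.01 + £6.36 + £2.90 + £0.75 + £44.65 + £3.31 + £0.39 + £0.42 + £0.36 + £2.27 = £64.66

£64.66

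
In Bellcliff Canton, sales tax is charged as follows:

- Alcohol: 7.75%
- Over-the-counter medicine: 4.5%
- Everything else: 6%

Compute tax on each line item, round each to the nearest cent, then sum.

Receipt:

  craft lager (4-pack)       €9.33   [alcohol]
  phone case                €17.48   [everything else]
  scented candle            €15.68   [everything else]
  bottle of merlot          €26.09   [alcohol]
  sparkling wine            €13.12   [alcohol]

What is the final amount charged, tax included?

Craft lager (4-pack) €9.33: alcohol → 7.75% → €0.72
Phone case €17.48: everything else → 6% → €1.05
Scented candle €15.68: everything else → 6% → €0.94
Bottle of merlot €26.09: alcohol → 7.75% → €2.02
Sparkling wine €13.12: alcohol → 7.75% → €1.02
Subtotal = €81.70; tax = €5.75; total due = €87.45

€87.45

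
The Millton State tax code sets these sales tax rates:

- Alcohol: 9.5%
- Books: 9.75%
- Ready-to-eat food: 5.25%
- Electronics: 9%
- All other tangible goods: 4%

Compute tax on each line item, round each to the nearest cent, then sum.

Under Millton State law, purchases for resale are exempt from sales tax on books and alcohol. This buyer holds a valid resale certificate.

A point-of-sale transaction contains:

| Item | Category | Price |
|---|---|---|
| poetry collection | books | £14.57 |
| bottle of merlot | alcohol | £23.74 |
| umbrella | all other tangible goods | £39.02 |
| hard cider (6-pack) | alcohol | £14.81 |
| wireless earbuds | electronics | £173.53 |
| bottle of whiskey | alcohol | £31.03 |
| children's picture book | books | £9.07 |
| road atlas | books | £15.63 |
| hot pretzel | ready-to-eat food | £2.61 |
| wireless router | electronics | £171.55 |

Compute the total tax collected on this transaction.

£32.76

Poetry collection £14.57: books, buyer-exempt → 0% → £0.00
Bottle of merlot £23.74: alcohol, buyer-exempt → 0% → £0.00
Umbrella £39.02: all other tangible goods → 4% → £1.56
Hard cider (6-pack) £14.81: alcohol, buyer-exempt → 0% → £0.00
Wireless earbuds £173.53: electronics → 9% → £15.62
Bottle of whiskey £31.03: alcohol, buyer-exempt → 0% → £0.00
Children's picture book £9.07: books, buyer-exempt → 0% → £0.00
Road atlas £15.63: books, buyer-exempt → 0% → £0.00
Hot pretzel £2.61: ready-to-eat food → 5.25% → £0.14
Wireless router £171.55: electronics → 9% → £15.44
Total tax = £1.56 + £15.62 + £0.14 + £15.44 = £32.76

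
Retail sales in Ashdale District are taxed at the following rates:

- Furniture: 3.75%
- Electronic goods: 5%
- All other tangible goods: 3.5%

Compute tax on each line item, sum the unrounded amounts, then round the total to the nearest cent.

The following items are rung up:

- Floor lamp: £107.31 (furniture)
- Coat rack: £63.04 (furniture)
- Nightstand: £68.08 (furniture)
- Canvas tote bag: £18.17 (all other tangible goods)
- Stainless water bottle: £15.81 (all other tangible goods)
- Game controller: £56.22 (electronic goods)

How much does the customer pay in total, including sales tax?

£341.57

Floor lamp £107.31: furniture → 3.75% → £4.024125
Coat rack £63.04: furniture → 3.75% → £2.364
Nightstand £68.08: furniture → 3.75% → £2.553
Canvas tote bag £18.17: all other tangible goods → 3.5% → £0.63595
Stainless water bottle £15.81: all other tangible goods → 3.5% → £0.55335
Game controller £56.22: electronic goods → 5% → £2.811
Subtotal = £328.63; unrounded tax = £12.941425 → £12.94; total due = £341.57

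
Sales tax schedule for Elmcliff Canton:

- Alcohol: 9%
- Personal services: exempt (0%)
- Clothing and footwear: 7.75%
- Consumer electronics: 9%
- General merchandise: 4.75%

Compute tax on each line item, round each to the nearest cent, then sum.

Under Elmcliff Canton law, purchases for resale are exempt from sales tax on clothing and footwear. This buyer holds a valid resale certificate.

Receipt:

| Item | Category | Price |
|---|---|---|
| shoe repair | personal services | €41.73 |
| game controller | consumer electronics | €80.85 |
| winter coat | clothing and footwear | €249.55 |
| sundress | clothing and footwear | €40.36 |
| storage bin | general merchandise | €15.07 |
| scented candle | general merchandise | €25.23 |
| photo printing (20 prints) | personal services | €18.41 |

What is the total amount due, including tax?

Shoe repair €41.73: personal services → 0% → €0.00
Game controller €80.85: consumer electronics → 9% → €7.28
Winter coat €249.55: clothing and footwear, buyer-exempt → 0% → €0.00
Sundress €40.36: clothing and footwear, buyer-exempt → 0% → €0.00
Storage bin €15.07: general merchandise → 4.75% → €0.72
Scented candle €25.23: general merchandise → 4.75% → €1.20
Photo printing (20 prints) €18.41: personal services → 0% → €0.00
Subtotal = €471.20; tax = €9.20; total due = €480.40

€480.40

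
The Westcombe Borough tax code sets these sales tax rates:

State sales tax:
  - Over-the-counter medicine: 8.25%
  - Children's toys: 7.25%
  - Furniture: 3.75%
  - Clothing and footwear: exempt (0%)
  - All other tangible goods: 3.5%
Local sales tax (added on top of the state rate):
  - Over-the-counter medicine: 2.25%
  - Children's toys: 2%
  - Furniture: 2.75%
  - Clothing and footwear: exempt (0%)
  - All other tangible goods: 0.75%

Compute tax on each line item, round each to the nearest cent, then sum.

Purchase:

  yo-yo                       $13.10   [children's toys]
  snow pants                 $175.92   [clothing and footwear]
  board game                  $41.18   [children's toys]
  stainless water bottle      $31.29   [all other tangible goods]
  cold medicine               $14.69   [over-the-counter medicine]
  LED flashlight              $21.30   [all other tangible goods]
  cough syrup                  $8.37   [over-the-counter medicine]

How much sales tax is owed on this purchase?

$9.68

Yo-yo $13.10: children's toys → 7.25% + 2% local = 9.25% → $1.21
Snow pants $175.92: clothing and footwear → 0% + 0% local = 0% → $0.00
Board game $41.18: children's toys → 7.25% + 2% local = 9.25% → $3.81
Stainless water bottle $31.29: all other tangible goods → 3.5% + 0.75% local = 4.25% → $1.33
Cold medicine $14.69: over-the-counter medicine → 8.25% + 2.25% local = 10.5% → $1.54
LED flashlight $21.30: all other tangible goods → 3.5% + 0.75% local = 4.25% → $0.91
Cough syrup $8.37: over-the-counter medicine → 8.25% + 2.25% local = 10.5% → $0.88
Total tax = $1.21 + $3.81 + $1.33 + $1.54 + $0.91 + $0.88 = $9.68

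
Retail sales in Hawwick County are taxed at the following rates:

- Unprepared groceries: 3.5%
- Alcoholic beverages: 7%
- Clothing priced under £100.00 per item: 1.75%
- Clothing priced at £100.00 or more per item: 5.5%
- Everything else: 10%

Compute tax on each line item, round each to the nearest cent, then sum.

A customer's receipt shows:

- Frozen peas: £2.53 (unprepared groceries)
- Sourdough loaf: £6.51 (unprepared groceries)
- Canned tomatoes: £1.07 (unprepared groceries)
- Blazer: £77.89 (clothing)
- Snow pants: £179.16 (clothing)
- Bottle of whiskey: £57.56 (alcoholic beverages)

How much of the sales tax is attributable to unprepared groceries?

Frozen peas £2.53: unprepared groceries → 3.5% → £0.09
Sourdough loaf £6.51: unprepared groceries → 3.5% → £0.23
Canned tomatoes £1.07: unprepared groceries → 3.5% → £0.04
Tax on unprepared groceries = £0.09 + £0.23 + £0.04 = £0.36

£0.36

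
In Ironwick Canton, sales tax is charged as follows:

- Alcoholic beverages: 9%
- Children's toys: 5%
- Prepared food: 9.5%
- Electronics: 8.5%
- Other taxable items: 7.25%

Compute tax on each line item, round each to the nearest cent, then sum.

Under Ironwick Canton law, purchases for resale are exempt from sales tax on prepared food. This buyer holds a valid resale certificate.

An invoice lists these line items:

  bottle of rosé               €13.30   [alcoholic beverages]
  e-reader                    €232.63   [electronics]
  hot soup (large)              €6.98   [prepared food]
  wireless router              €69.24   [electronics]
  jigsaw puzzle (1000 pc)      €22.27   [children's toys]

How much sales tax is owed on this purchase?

Bottle of rosé €13.30: alcoholic beverages → 9% → €1.20
E-reader €232.63: electronics → 8.5% → €19.77
Hot soup (large) €6.98: prepared food, buyer-exempt → 0% → €0.00
Wireless router €69.24: electronics → 8.5% → €5.89
Jigsaw puzzle (1000 pc) €22.27: children's toys → 5% → €1.11
Total tax = €1.20 + €19.77 + €5.89 + €1.11 = €27.97

€27.97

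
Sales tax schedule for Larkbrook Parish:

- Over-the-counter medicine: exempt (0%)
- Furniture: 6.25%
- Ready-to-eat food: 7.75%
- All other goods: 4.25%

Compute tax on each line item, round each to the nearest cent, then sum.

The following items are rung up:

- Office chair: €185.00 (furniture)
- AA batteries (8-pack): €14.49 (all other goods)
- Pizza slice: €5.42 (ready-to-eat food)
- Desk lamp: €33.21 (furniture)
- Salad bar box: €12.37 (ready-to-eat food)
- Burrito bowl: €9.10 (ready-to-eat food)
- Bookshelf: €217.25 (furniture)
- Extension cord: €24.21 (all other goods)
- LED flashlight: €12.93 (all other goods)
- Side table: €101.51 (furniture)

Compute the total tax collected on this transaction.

Office chair €185.00: furniture → 6.25% → €11.56
AA batteries (8-pack) €14.49: all other goods → 4.25% → €0.62
Pizza slice €5.42: ready-to-eat food → 7.75% → €0.42
Desk lamp €33.21: furniture → 6.25% → €2.08
Salad bar box €12.37: ready-to-eat food → 7.75% → €0.96
Burrito bowl €9.10: ready-to-eat food → 7.75% → €0.71
Bookshelf €217.25: furniture → 6.25% → €13.58
Extension cord €24.21: all other goods → 4.25% → €1.03
LED flashlight €12.93: all other goods → 4.25% → €0.55
Side table €101.51: furniture → 6.25% → €6.34
Total tax = €11.56 + €0.62 + €0.42 + €2.08 + €0.96 + €0.71 + €13.58 + €1.03 + €0.55 + €6.34 = €37.85

€37.85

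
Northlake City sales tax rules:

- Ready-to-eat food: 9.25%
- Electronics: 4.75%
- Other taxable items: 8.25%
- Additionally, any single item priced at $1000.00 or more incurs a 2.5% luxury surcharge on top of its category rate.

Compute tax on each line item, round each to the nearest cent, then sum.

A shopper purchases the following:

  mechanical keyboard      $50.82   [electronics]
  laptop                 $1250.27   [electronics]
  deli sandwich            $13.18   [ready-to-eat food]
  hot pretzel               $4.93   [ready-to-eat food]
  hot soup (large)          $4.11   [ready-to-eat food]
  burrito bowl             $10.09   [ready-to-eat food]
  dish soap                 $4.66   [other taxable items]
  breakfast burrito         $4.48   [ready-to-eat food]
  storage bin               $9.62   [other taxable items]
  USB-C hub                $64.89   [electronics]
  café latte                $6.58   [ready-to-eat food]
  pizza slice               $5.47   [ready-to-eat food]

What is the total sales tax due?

$101.82

Mechanical keyboard $50.82: electronics → 4.75% → $2.41
Laptop $1250.27: electronics → 4.75% + 2.5% surcharge = 7.25% → $90.64
Deli sandwich $13.18: ready-to-eat food → 9.25% → $1.22
Hot pretzel $4.93: ready-to-eat food → 9.25% → $0.46
Hot soup (large) $4.11: ready-to-eat food → 9.25% → $0.38
Burrito bowl $10.09: ready-to-eat food → 9.25% → $0.93
Dish soap $4.66: other taxable items → 8.25% → $0.38
Breakfast burrito $4.48: ready-to-eat food → 9.25% → $0.41
Storage bin $9.62: other taxable items → 8.25% → $0.79
USB-C hub $64.89: electronics → 4.75% → $3.08
Café latte $6.58: ready-to-eat food → 9.25% → $0.61
Pizza slice $5.47: ready-to-eat food → 9.25% → $0.51
Total tax = $2.41 + $90.64 + $1.22 + $0.46 + $0.38 + $0.93 + $0.38 + $0.41 + $0.79 + $3.08 + $0.61 + $0.51 = $101.82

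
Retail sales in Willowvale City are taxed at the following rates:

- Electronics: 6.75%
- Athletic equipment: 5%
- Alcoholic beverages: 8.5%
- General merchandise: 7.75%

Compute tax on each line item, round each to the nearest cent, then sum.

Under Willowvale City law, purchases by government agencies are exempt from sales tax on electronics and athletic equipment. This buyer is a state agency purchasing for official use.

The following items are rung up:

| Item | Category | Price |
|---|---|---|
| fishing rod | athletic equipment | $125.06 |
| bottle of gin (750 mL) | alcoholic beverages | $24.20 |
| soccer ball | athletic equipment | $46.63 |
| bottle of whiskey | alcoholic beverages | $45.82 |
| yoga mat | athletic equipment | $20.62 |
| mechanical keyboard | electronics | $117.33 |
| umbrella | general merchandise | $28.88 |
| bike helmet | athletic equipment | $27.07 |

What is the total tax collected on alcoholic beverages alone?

Bottle of gin (750 mL) $24.20: alcoholic beverages → 8.5% → $2.06
Bottle of whiskey $45.82: alcoholic beverages → 8.5% → $3.89
Tax on alcoholic beverages = $2.06 + $3.89 = $5.95

$5.95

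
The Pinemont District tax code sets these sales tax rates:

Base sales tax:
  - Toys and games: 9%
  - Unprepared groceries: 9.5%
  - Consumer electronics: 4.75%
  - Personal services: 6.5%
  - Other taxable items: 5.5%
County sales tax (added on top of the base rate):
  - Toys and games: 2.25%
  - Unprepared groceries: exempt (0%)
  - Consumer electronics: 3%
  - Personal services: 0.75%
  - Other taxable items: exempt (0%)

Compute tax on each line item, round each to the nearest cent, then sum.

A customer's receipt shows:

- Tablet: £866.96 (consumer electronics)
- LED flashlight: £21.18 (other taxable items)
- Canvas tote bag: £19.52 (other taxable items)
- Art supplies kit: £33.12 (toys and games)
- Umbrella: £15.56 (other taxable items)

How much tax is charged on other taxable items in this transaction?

£3.09

LED flashlight £21.18: other taxable items → 5.5% + 0% county = 5.5% → £1.16
Canvas tote bag £19.52: other taxable items → 5.5% + 0% county = 5.5% → £1.07
Umbrella £15.56: other taxable items → 5.5% + 0% county = 5.5% → £0.86
Tax on other taxable items = £1.16 + £1.07 + £0.86 = £3.09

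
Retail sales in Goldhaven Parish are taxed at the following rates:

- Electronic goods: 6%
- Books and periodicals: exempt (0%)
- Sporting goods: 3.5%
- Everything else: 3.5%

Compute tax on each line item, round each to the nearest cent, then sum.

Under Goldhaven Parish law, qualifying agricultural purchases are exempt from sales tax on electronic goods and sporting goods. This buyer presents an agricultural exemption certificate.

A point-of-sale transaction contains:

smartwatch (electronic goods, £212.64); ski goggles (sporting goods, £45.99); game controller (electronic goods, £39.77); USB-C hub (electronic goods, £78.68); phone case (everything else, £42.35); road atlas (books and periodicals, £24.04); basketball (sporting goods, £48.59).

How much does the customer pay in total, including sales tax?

Smartwatch £212.64: electronic goods, buyer-exempt → 0% → £0.00
Ski goggles £45.99: sporting goods, buyer-exempt → 0% → £0.00
Game controller £39.77: electronic goods, buyer-exempt → 0% → £0.00
USB-C hub £78.68: electronic goods, buyer-exempt → 0% → £0.00
Phone case £42.35: everything else → 3.5% → £1.48
Road atlas £24.04: books and periodicals → 0% → £0.00
Basketball £48.59: sporting goods, buyer-exempt → 0% → £0.00
Subtotal = £492.06; tax = £1.48; total due = £493.54

£493.54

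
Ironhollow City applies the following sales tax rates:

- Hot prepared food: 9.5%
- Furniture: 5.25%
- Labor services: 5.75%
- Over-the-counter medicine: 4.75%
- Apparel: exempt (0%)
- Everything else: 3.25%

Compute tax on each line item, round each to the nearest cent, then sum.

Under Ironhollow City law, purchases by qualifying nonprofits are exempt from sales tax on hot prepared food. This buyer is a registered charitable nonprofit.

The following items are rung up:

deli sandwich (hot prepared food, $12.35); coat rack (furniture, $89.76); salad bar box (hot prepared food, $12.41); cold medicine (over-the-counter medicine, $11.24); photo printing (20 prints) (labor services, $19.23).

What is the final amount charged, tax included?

$151.34

Deli sandwich $12.35: hot prepared food, buyer-exempt → 0% → $0.00
Coat rack $89.76: furniture → 5.25% → $4.71
Salad bar box $12.41: hot prepared food, buyer-exempt → 0% → $0.00
Cold medicine $11.24: over-the-counter medicine → 4.75% → $0.53
Photo printing (20 prints) $19.23: labor services → 5.75% → $1.11
Subtotal = $144.99; tax = $6.35; total due = $151.34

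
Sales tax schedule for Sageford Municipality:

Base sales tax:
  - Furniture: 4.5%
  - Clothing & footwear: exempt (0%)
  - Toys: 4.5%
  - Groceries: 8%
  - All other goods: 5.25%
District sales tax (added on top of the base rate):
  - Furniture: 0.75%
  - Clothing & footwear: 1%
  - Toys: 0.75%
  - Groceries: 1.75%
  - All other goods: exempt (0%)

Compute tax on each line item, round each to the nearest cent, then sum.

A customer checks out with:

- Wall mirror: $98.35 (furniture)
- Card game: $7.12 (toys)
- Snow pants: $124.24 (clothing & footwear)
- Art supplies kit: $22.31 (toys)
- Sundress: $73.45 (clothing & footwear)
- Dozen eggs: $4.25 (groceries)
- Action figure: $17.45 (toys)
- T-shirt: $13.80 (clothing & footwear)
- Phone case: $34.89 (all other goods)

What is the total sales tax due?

$11.97

Wall mirror $98.35: furniture → 4.5% + 0.75% district = 5.25% → $5.16
Card game $7.12: toys → 4.5% + 0.75% district = 5.25% → $0.37
Snow pants $124.24: clothing & footwear → 0% + 1% district = 1% → $1.24
Art supplies kit $22.31: toys → 4.5% + 0.75% district = 5.25% → $1.17
Sundress $73.45: clothing & footwear → 0% + 1% district = 1% → $0.73
Dozen eggs $4.25: groceries → 8% + 1.75% district = 9.75% → $0.41
Action figure $17.45: toys → 4.5% + 0.75% district = 5.25% → $0.92
T-shirt $13.80: clothing & footwear → 0% + 1% district = 1% → $0.14
Phone case $34.89: all other goods → 5.25% + 0% district = 5.25% → $1.83
Total tax = $5.16 + $0.37 + $1.24 + $1.17 + $0.73 + $0.41 + $0.92 + $0.14 + $1.83 = $11.97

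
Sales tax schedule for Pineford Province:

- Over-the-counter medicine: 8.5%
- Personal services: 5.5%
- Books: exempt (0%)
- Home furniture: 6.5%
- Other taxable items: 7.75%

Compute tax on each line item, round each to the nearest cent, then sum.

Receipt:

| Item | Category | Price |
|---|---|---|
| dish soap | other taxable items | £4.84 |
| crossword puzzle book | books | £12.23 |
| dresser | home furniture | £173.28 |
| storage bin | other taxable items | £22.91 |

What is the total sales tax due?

Dish soap £4.84: other taxable items → 7.75% → £0.38
Crossword puzzle book £12.23: books → 0% → £0.00
Dresser £173.28: home furniture → 6.5% → £11.26
Storage bin £22.91: other taxable items → 7.75% → £1.78
Total tax = £0.38 + £11.26 + £1.78 = £13.42

£13.42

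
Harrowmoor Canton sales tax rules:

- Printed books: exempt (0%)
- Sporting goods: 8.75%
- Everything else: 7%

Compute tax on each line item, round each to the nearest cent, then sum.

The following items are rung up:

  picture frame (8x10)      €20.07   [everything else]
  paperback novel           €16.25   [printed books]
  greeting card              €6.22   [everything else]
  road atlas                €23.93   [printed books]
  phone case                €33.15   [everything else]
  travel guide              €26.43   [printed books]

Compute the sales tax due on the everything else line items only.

€4.16

Picture frame (8x10) €20.07: everything else → 7% → €1.40
Greeting card €6.22: everything else → 7% → €0.44
Phone case €33.15: everything else → 7% → €2.32
Tax on everything else = €1.40 + €0.44 + €2.32 = €4.16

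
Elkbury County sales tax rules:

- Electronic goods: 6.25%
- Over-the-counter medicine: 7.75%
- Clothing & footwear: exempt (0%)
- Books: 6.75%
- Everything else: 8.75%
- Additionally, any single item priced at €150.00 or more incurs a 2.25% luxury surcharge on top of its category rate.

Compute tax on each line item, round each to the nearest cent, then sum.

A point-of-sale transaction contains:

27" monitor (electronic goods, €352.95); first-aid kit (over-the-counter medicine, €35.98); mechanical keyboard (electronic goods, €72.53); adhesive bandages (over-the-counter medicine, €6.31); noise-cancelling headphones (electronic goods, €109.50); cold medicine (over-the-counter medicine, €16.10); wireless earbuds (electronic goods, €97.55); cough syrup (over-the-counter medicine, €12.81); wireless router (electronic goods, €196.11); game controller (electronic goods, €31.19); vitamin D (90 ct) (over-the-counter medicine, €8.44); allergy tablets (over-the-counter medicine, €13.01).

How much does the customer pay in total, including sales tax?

€1025.75

27" monitor €352.95: electronic goods → 6.25% + 2.25% surcharge = 8.5% → €30.00
First-aid kit €35.98: over-the-counter medicine → 7.75% → €2.79
Mechanical keyboard €72.53: electronic goods → 6.25% → €4.53
Adhesive bandages €6.31: over-the-counter medicine → 7.75% → €0.49
Noise-cancelling headphones €109.50: electronic goods → 6.25% → €6.84
Cold medicine €16.10: over-the-counter medicine → 7.75% → €1.25
Wireless earbuds €97.55: electronic goods → 6.25% → €6.10
Cough syrup €12.81: over-the-counter medicine → 7.75% → €0.99
Wireless router €196.11: electronic goods → 6.25% + 2.25% surcharge = 8.5% → €16.67
Game controller €31.19: electronic goods → 6.25% → €1.95
Vitamin D (90 ct) €8.44: over-the-counter medicine → 7.75% → €0.65
Allergy tablets €13.01: over-the-counter medicine → 7.75% → €1.01
Subtotal = €952.48; tax = €73.27; total due = €1025.75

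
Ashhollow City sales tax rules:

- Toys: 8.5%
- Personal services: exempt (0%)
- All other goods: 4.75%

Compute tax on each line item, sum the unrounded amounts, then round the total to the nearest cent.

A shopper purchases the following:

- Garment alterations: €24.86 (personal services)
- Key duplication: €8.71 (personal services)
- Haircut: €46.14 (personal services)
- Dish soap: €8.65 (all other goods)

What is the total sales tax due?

Garment alterations €24.86: personal services → 0% → €0.00
Key duplication €8.71: personal services → 0% → €0.00
Haircut €46.14: personal services → 0% → €0.00
Dish soap €8.65: all other goods → 4.75% → €0.410875
Unrounded tax sum = €0.410875 → €0.41

€0.41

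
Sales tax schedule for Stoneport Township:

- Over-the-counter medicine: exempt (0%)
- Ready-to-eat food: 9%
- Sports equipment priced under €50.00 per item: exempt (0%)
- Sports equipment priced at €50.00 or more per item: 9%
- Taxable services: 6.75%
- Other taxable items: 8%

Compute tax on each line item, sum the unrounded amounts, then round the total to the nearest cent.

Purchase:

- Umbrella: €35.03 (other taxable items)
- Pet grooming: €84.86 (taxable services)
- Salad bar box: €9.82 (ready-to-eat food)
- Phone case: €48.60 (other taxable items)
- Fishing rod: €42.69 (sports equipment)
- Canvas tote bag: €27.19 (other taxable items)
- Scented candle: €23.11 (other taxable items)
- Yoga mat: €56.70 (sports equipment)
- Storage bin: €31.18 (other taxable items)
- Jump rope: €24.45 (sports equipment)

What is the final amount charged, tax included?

€408.55

Umbrella €35.03: other taxable items → 8% → €2.8024
Pet grooming €84.86: taxable services → 6.75% → €5.72805
Salad bar box €9.82: ready-to-eat food → 9% → €0.8838
Phone case €48.60: other taxable items → 8% → €3.888
Fishing rod €42.69: sports equipment, under €50.00 → 0% → €0.00
Canvas tote bag €27.19: other taxable items → 8% → €2.1752
Scented candle €23.11: other taxable items → 8% → €1.8488
Yoga mat €56.70: sports equipment, €50.00 or more → 9% → €5.103
Storage bin €31.18: other taxable items → 8% → €2.4944
Jump rope €24.45: sports equipment, under €50.00 → 0% → €0.00
Subtotal = €383.63; unrounded tax = €24.92365 → €24.92; total due = €408.55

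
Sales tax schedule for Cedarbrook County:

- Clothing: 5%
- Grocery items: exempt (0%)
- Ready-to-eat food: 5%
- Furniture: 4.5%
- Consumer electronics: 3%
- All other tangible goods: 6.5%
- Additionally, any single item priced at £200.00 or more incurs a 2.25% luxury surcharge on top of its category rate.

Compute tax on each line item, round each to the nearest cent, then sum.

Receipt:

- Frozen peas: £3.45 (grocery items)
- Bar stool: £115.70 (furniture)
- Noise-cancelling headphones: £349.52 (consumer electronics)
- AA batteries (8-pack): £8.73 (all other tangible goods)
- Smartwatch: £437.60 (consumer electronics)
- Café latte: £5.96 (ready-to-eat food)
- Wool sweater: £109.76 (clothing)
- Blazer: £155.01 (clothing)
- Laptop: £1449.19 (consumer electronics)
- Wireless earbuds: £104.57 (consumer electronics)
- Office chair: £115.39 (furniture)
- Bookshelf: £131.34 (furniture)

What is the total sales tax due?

Frozen peas £3.45: grocery items → 0% → £0.00
Bar stool £115.70: furniture → 4.5% → £5.21
Noise-cancelling headphones £349.52: consumer electronics → 3% + 2.25% surcharge = 5.25% → £18.35
AA batteries (8-pack) £8.73: all other tangible goods → 6.5% → £0.57
Smartwatch £437.60: consumer electronics → 3% + 2.25% surcharge = 5.25% → £22.97
Café latte £5.96: ready-to-eat food → 5% → £0.30
Wool sweater £109.76: clothing → 5% → £5.49
Blazer £155.01: clothing → 5% → £7.75
Laptop £1449.19: consumer electronics → 3% + 2.25% surcharge = 5.25% → £76.08
Wireless earbuds £104.57: consumer electronics → 3% → £3.14
Office chair £115.39: furniture → 4.5% → £5.19
Bookshelf £131.34: furniture → 4.5% → £5.91
Total tax = £5.21 + £18.35 + £0.57 + £22.97 + £0.30 + £5.49 + £7.75 + £76.08 + £3.14 + £5.19 + £5.91 = £150.96

£150.96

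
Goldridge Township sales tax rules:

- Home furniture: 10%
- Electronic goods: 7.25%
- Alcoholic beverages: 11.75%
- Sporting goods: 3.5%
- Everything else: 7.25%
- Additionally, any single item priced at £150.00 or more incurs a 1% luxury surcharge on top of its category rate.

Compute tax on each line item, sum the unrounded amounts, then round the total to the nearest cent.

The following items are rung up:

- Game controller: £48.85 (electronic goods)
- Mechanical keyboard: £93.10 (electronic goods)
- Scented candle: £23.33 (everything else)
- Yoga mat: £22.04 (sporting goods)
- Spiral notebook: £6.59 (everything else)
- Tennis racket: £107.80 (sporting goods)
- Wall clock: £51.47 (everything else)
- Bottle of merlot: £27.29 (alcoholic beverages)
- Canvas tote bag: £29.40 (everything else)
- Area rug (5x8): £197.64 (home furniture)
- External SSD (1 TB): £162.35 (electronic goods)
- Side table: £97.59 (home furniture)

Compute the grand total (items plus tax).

Game controller £48.85: electronic goods → 7.25% → £3.541625
Mechanical keyboard £93.10: electronic goods → 7.25% → £6.74975
Scented candle £23.33: everything else → 7.25% → £1.691425
Yoga mat £22.04: sporting goods → 3.5% → £0.7714
Spiral notebook £6.59: everything else → 7.25% → £0.477775
Tennis racket £107.80: sporting goods → 3.5% → £3.773
Wall clock £51.47: everything else → 7.25% → £3.731575
Bottle of merlot £27.29: alcoholic beverages → 11.75% → £3.206575
Canvas tote bag £29.40: everything else → 7.25% → £2.1315
Area rug (5x8) £197.64: home furniture → 10% + 1% surcharge = 11% → £21.7404
External SSD (1 TB) £162.35: electronic goods → 7.25% + 1% surcharge = 8.25% → £13.393875
Side table £97.59: home furniture → 10% → £9.759
Subtotal = £867.45; unrounded tax = £70.9679 → £70.97; total due = £938.42

£938.42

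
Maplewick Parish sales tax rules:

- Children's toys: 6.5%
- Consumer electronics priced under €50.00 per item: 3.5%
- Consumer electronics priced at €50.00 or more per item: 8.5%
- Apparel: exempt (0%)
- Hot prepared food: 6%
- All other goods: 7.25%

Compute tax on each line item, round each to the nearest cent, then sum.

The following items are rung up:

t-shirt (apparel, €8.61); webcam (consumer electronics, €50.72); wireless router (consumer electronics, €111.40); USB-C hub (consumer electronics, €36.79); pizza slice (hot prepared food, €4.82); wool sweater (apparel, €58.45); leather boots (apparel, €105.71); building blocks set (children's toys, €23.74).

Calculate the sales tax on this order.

€16.90

T-shirt €8.61: apparel → 0% → €0.00
Webcam €50.72: consumer electronics, €50.00 or more → 8.5% → €4.31
Wireless router €111.40: consumer electronics, €50.00 or more → 8.5% → €9.47
USB-C hub €36.79: consumer electronics, under €50.00 → 3.5% → €1.29
Pizza slice €4.82: hot prepared food → 6% → €0.29
Wool sweater €58.45: apparel → 0% → €0.00
Leather boots €105.71: apparel → 0% → €0.00
Building blocks set €23.74: children's toys → 6.5% → €1.54
Total tax = €4.31 + €9.47 + €1.29 + €0.29 + €1.54 = €16.90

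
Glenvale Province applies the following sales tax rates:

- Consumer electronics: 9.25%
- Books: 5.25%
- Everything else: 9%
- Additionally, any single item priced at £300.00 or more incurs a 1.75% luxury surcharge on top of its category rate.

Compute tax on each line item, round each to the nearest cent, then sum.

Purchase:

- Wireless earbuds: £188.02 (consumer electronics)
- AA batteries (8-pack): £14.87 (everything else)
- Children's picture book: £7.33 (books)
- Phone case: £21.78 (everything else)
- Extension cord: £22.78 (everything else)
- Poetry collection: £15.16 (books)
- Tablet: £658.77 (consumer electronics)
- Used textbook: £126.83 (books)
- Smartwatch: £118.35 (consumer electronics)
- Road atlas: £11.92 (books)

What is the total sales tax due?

£114.62

Wireless earbuds £188.02: consumer electronics → 9.25% → £17.39
AA batteries (8-pack) £14.87: everything else → 9% → £1.34
Children's picture book £7.33: books → 5.25% → £0.38
Phone case £21.78: everything else → 9% → £1.96
Extension cord £22.78: everything else → 9% → £2.05
Poetry collection £15.16: books → 5.25% → £0.80
Tablet £658.77: consumer electronics → 9.25% + 1.75% surcharge = 11% → £72.46
Used textbook £126.83: books → 5.25% → £6.66
Smartwatch £118.35: consumer electronics → 9.25% → £10.95
Road atlas £11.92: books → 5.25% → £0.63
Total tax = £17.39 + £1.34 + £0.38 + £1.96 + £2.05 + £0.80 + £72.46 + £6.66 + £10.95 + £0.63 = £114.62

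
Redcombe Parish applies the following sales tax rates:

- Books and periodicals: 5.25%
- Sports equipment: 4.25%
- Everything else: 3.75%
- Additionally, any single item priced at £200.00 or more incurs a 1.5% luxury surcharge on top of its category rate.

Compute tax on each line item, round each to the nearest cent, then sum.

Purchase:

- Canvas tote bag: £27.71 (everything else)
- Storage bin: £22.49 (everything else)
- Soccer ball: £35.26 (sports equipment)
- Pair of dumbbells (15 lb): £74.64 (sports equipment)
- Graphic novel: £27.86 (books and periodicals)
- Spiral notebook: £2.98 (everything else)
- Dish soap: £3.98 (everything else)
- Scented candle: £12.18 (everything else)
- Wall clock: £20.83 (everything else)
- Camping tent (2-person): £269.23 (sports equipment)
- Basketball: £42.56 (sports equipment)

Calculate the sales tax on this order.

Canvas tote bag £27.71: everything else → 3.75% → £1.04
Storage bin £22.49: everything else → 3.75% → £0.84
Soccer ball £35.26: sports equipment → 4.25% → £1.50
Pair of dumbbells (15 lb) £74.64: sports equipment → 4.25% → £3.17
Graphic novel £27.86: books and periodicals → 5.25% → £1.46
Spiral notebook £2.98: everything else → 3.75% → £0.11
Dish soap £3.98: everything else → 3.75% → £0.15
Scented candle £12.18: everything else → 3.75% → £0.46
Wall clock £20.83: everything else → 3.75% → £0.78
Camping tent (2-person) £269.23: sports equipment → 4.25% + 1.5% surcharge = 5.75% → £15.48
Basketball £42.56: sports equipment → 4.25% → £1.81
Total tax = £1.04 + £0.84 + £1.50 + £3.17 + £1.46 + £0.11 + £0.15 + £0.46 + £0.78 + £15.48 + £1.81 = £26.80

£26.80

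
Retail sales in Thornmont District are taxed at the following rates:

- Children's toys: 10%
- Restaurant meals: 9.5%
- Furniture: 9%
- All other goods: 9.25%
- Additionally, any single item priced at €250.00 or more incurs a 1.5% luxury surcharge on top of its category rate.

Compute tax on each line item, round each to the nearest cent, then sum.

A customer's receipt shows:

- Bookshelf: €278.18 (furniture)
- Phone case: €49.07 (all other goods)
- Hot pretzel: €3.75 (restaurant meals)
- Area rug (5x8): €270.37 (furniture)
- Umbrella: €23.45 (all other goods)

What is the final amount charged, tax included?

Bookshelf €278.18: furniture → 9% + 1.5% surcharge = 10.5% → €29.21
Phone case €49.07: all other goods → 9.25% → €4.54
Hot pretzel €3.75: restaurant meals → 9.5% → €0.36
Area rug (5x8) €270.37: furniture → 9% + 1.5% surcharge = 10.5% → €28.39
Umbrella €23.45: all other goods → 9.25% → €2.17
Subtotal = €624.82; tax = €64.67; total due = €689.49

€689.49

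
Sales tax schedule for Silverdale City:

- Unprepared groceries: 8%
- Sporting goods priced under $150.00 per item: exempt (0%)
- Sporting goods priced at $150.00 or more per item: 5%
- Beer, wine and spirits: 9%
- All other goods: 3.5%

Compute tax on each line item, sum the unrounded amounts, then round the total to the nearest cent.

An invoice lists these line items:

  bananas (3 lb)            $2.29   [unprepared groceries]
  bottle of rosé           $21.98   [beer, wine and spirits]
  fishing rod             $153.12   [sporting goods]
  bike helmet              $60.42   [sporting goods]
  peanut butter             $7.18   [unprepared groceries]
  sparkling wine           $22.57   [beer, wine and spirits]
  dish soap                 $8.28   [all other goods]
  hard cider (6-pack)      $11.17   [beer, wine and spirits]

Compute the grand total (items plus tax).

$300.73

Bananas (3 lb) $2.29: unprepared groceries → 8% → $0.1832
Bottle of rosé $21.98: beer, wine and spirits → 9% → $1.9782
Fishing rod $153.12: sporting goods, $150.00 or more → 5% → $7.656
Bike helmet $60.42: sporting goods, under $150.00 → 0% → $0.00
Peanut butter $7.18: unprepared groceries → 8% → $0.5744
Sparkling wine $22.57: beer, wine and spirits → 9% → $2.0313
Dish soap $8.28: all other goods → 3.5% → $0.2898
Hard cider (6-pack) $11.17: beer, wine and spirits → 9% → $1.0053
Subtotal = $287.01; unrounded tax = $13.7182 → $13.72; total due = $300.73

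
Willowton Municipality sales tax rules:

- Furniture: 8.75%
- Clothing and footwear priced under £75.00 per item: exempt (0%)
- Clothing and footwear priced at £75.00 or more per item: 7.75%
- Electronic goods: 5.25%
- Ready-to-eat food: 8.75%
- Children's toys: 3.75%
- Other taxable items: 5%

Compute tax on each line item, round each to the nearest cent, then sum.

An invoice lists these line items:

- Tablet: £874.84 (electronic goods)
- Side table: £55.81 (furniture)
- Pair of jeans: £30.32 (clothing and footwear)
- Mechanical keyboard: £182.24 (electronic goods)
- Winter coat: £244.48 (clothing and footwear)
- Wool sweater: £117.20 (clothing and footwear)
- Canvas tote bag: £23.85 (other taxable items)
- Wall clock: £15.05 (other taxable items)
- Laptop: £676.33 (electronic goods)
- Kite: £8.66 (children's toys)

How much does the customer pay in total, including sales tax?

£2354.96

Tablet £874.84: electronic goods → 5.25% → £45.93
Side table £55.81: furniture → 8.75% → £4.88
Pair of jeans £30.32: clothing and footwear, under £75.00 → 0% → £0.00
Mechanical keyboard £182.24: electronic goods → 5.25% → £9.57
Winter coat £244.48: clothing and footwear, £75.00 or more → 7.75% → £18.95
Wool sweater £117.20: clothing and footwear, £75.00 or more → 7.75% → £9.08
Canvas tote bag £23.85: other taxable items → 5% → £1.19
Wall clock £15.05: other taxable items → 5% → £0.75
Laptop £676.33: electronic goods → 5.25% → £35.51
Kite £8.66: children's toys → 3.75% → £0.32
Subtotal = £2228.78; tax = £126.18; total due = £2354.96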